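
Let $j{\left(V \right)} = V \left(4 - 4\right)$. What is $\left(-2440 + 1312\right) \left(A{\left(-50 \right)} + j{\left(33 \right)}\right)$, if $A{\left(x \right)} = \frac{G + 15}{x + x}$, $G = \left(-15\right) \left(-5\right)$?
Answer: $\frac{5076}{5} \approx 1015.2$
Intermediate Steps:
$j{\left(V \right)} = 0$ ($j{\left(V \right)} = V 0 = 0$)
$G = 75$
$A{\left(x \right)} = \frac{45}{x}$ ($A{\left(x \right)} = \frac{75 + 15}{x + x} = \frac{90}{2 x} = 90 \frac{1}{2 x} = \frac{45}{x}$)
$\left(-2440 + 1312\right) \left(A{\left(-50 \right)} + j{\left(33 \right)}\right) = \left(-2440 + 1312\right) \left(\frac{45}{-50} + 0\right) = - 1128 \left(45 \left(- \frac{1}{50}\right) + 0\right) = - 1128 \left(- \frac{9}{10} + 0\right) = \left(-1128\right) \left(- \frac{9}{10}\right) = \frac{5076}{5}$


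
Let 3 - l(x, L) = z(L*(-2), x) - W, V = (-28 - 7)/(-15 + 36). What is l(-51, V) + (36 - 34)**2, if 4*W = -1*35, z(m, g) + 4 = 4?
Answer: -7/4 ≈ -1.7500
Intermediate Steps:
z(m, g) = 0 (z(m, g) = -4 + 4 = 0)
W = -35/4 (W = (-1*35)/4 = (1/4)*(-35) = -35/4 ≈ -8.7500)
V = -5/3 (V = -35/21 = -35*1/21 = -5/3 ≈ -1.6667)
l(x, L) = -23/4 (l(x, L) = 3 - (0 - 1*(-35/4)) = 3 - (0 + 35/4) = 3 - 1*35/4 = 3 - 35/4 = -23/4)
l(-51, V) + (36 - 34)**2 = -23/4 + (36 - 34)**2 = -23/4 + 2**2 = -23/4 + 4 = -7/4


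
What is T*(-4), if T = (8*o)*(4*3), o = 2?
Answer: -768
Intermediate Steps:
T = 192 (T = (8*2)*(4*3) = 16*12 = 192)
T*(-4) = 192*(-4) = -768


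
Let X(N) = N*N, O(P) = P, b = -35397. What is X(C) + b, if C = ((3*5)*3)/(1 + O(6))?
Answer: -1732428/49 ≈ -35356.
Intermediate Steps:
C = 45/7 (C = ((3*5)*3)/(1 + 6) = (15*3)/7 = 45*(⅐) = 45/7 ≈ 6.4286)
X(N) = N²
X(C) + b = (45/7)² - 35397 = 2025/49 - 35397 = -1732428/49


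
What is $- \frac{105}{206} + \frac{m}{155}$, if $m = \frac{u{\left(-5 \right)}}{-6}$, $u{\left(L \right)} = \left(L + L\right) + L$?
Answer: $- \frac{1576}{3193} \approx -0.49358$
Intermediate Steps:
$u{\left(L \right)} = 3 L$ ($u{\left(L \right)} = 2 L + L = 3 L$)
$m = \frac{5}{2}$ ($m = \frac{3 \left(-5\right)}{-6} = \left(-15\right) \left(- \frac{1}{6}\right) = \frac{5}{2} \approx 2.5$)
$- \frac{105}{206} + \frac{m}{155} = - \frac{105}{206} + \frac{5}{2 \cdot 155} = \left(-105\right) \frac{1}{206} + \frac{5}{2} \cdot \frac{1}{155} = - \frac{105}{206} + \frac{1}{62} = - \frac{1576}{3193}$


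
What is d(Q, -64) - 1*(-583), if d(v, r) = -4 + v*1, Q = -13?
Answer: 566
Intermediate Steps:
d(v, r) = -4 + v
d(Q, -64) - 1*(-583) = (-4 - 13) - 1*(-583) = -17 + 583 = 566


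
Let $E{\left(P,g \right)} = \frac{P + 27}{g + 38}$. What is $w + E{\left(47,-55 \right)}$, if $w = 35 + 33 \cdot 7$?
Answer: $\frac{4448}{17} \approx 261.65$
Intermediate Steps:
$E{\left(P,g \right)} = \frac{27 + P}{38 + g}$
$w = 266$ ($w = 35 + 231 = 266$)
$w + E{\left(47,-55 \right)} = 266 + \frac{27 + 47}{38 - 55} = 266 + \frac{1}{-17} \cdot 74 = 266 - \frac{74}{17} = \frac{4448}{17}$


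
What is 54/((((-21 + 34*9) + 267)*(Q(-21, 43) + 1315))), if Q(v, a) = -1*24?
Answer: 9/118772 ≈ 7.5775e-5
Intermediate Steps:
Q(v, a) = -24
54/((((-21 + 34*9) + 267)*(Q(-21, 43) + 1315))) = 54/((((-21 + 34*9) + 267)*(-24 + 1315))) = 54/((((-21 + 306) + 267)*1291)) = 54/(((285 + 267)*1291)) = 54/((552*1291)) = 54/712632 = 54*(1/712632) = 9/118772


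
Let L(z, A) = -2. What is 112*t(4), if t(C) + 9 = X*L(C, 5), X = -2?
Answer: -560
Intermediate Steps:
t(C) = -5 (t(C) = -9 - 2*(-2) = -9 + 4 = -5)
112*t(4) = 112*(-5) = -560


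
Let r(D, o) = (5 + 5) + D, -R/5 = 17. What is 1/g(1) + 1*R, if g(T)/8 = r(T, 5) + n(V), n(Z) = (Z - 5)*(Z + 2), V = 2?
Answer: -681/8 ≈ -85.125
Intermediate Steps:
R = -85 (R = -5*17 = -85)
r(D, o) = 10 + D
n(Z) = (-5 + Z)*(2 + Z)
g(T) = -16 + 8*T (g(T) = 8*((10 + T) + (-10 + 2² - 3*2)) = 8*((10 + T) + (-10 + 4 - 6)) = 8*((10 + T) - 12) = 8*(-2 + T) = -16 + 8*T)
1/g(1) + 1*R = 1/(-16 + 8*1) + 1*(-85) = 1/(-16 + 8) - 85 = 1/(-8) - 85 = -⅛ - 85 = -681/8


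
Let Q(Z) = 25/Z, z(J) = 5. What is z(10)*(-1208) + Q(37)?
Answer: -223455/37 ≈ -6039.3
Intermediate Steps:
z(10)*(-1208) + Q(37) = 5*(-1208) + 25/37 = -6040 + 25*(1/37) = -6040 + 25/37 = -223455/37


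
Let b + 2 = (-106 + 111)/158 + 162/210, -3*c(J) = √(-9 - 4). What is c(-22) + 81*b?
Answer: -536139/5530 - I*√13/3 ≈ -96.951 - 1.2019*I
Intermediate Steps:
c(J) = -I*√13/3 (c(J) = -√(-9 - 4)/3 = -I*√13/3)
b = -6619/5530 (b = -2 + ((-106 + 111)/158 + 162/210) = -2 + (5*(1/158) + 162*(1/210)) = -2 + (5/158 + 27/35) = -2 + 4441/5530 = -6619/5530 ≈ -1.1969)
c(-22) + 81*b = -I*√13/3 + 81*(-6619/5530) = -I*√13/3 - 536139/5530 = -536139/5530 - I*√13/3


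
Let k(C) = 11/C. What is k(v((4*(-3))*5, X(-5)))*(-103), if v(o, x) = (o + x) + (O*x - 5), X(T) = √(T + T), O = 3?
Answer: 14729/877 + 4532*I*√10/4385 ≈ 16.795 + 3.2683*I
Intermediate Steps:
X(T) = √2*√T (X(T) = √(2*T) = √2*√T)
v(o, x) = -5 + o + 4*x (v(o, x) = (o + x) + (3*x - 5) = (o + x) + (-5 + 3*x) = -5 + o + 4*x)
k(v((4*(-3))*5, X(-5)))*(-103) = (11/(-5 + (4*(-3))*5 + 4*(√2*√(-5))))*(-103) = (11/(-5 - 12*5 + 4*(√2*(I*√5))))*(-103) = (11/(-5 - 60 + 4*(I*√10)))*(-103) = (11/(-5 - 60 + 4*I*√10))*(-103) = (11/(-65 + 4*I*√10))*(-103) = -1133/(-65 + 4*I*√10)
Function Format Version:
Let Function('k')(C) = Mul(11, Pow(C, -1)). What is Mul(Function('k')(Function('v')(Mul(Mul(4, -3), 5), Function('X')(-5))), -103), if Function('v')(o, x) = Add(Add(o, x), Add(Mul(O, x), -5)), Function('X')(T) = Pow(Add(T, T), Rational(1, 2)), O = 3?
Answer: Add(Rational(14729, 877), Mul(Rational(4532, 4385), I, Pow(10, Rational(1, 2)))) ≈ Add(16.795, Mul(3.2683, I))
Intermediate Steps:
Function('X')(T) = Mul(Pow(2, Rational(1, 2)), Pow(T, Rational(1, 2))) (Function('X')(T) = Pow(Mul(2, T), Rational(1, 2)) = Mul(Pow(2, Rational(1, 2)), Pow(T, Rational(1, 2))))
Function('v')(o, x) = Add(-5, o, Mul(4, x)) (Function('v')(o, x) = Add(Add(o, x), Add(Mul(3, x), -5)) = Add(Add(o, x), Add(-5, Mul(3, x))) = Add(-5, o, Mul(4, x)))
Mul(Function('k')(Function('v')(Mul(Mul(4, -3), 5), Function('X')(-5))), -103) = Mul(Mul(11, Pow(Add(-5, Mul(Mul(4, -3), 5), Mul(4, Mul(Pow(2, Rational(1, 2)), Pow(-5, Rational(1, 2))))), -1)), -103) = Mul(Mul(11, Pow(Add(-5, Mul(-12, 5), Mul(4, Mul(Pow(2, Rational(1, 2)), Mul(I, Pow(5, Rational(1, 2)))))), -1)), -103) = Mul(Mul(11, Pow(Add(-5, -60, Mul(4, Mul(I, Pow(10, Rational(1, 2))))), -1)), -103) = Mul(Mul(11, Pow(Add(-5, -60, Mul(4, I, Pow(10, Rational(1, 2)))), -1)), -103) = Mul(Mul(11, Pow(Add(-65, Mul(4, I, Pow(10, Rational(1, 2)))), -1)), -103) = Mul(-1133, Pow(Add(-65, Mul(4, I, Pow(10, Rational(1, 2)))), -1))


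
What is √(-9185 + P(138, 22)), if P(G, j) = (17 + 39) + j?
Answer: I*√9107 ≈ 95.431*I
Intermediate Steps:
P(G, j) = 56 + j
√(-9185 + P(138, 22)) = √(-9185 + (56 + 22)) = √(-9185 + 78) = √(-9107) = I*√9107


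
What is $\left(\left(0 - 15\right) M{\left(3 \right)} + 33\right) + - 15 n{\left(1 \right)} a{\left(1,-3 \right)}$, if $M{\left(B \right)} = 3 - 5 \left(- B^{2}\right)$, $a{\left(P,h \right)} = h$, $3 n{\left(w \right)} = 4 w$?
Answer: $-627$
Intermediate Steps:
$n{\left(w \right)} = \frac{4 w}{3}$
$M{\left(B \right)} = 3 + 5 B^{2}$
$\left(\left(0 - 15\right) M{\left(3 \right)} + 33\right) + - 15 n{\left(1 \right)} a{\left(1,-3 \right)} = \left(\left(0 - 15\right) \left(3 + 5 \cdot 3^{2}\right) + 33\right) + - 15 \cdot \frac{4}{3} \cdot 1 \left(-3\right) = \left(\left(0 - 15\right) \left(3 + 5 \cdot 9\right) + 33\right) + \left(-15\right) \frac{4}{3} \left(-3\right) = \left(- 15 \left(3 + 45\right) + 33\right) - -60 = \left(\left(-15\right) 48 + 33\right) + 60 = \left(-720 + 33\right) + 60 = -687 + 60 = -627$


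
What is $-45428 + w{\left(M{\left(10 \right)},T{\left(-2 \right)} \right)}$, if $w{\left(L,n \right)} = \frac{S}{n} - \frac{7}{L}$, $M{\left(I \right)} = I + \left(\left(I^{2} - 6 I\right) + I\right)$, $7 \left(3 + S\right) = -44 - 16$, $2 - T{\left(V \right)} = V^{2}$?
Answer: $- \frac{19077379}{420} \approx -45422.0$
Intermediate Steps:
$T{\left(V \right)} = 2 - V^{2}$
$S = - \frac{81}{7}$ ($S = -3 + \frac{-44 - 16}{7} = -3 + \frac{1}{7} \left(-60\right) = -3 - \frac{60}{7} = - \frac{81}{7} \approx -11.571$)
$M{\left(I \right)} = I^{2} - 4 I$ ($M{\left(I \right)} = I + \left(I^{2} - 5 I\right) = I^{2} - 4 I$)
$w{\left(L,n \right)} = - \frac{7}{L} - \frac{81}{7 n}$ ($w{\left(L,n \right)} = - \frac{81}{7 n} - \frac{7}{L} = - \frac{7}{L} - \frac{81}{7 n}$)
$-45428 + w{\left(M{\left(10 \right)},T{\left(-2 \right)} \right)} = -45428 - \left(7 \frac{1}{10 \left(-4 + 10\right)} + \frac{81}{7 \left(2 - \left(-2\right)^{2}\right)}\right) = -45428 - \left(\frac{7}{60} + \frac{81}{7 \left(2 - 4\right)}\right) = -45428 - \left(\frac{7}{60} + \frac{81}{7 \left(-2\right)}\right) = -45428 - - \frac{2381}{420} = -45428 + \left(- \frac{7}{60} + \frac{81}{14}\right) = -45428 + \frac{2381}{420} = - \frac{19077379}{420}$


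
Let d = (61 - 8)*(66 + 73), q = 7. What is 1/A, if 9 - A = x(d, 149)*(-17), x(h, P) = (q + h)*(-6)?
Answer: -1/752139 ≈ -1.3295e-6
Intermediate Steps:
d = 7367 (d = 53*139 = 7367)
x(h, P) = -42 - 6*h (x(h, P) = (7 + h)*(-6) = -42 - 6*h)
A = -752139 (A = 9 - (-42 - 6*7367)*(-17) = 9 - (-42 - 44202)*(-17) = 9 - (-44244)*(-17) = 9 - 1*752148 = 9 - 752148 = -752139)
1/A = 1/(-752139) = -1/752139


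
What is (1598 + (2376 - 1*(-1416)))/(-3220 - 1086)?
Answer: -2695/2153 ≈ -1.2517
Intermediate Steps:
(1598 + (2376 - 1*(-1416)))/(-3220 - 1086) = (1598 + (2376 + 1416))/(-4306) = (1598 + 3792)*(-1/4306) = 5390*(-1/4306) = -2695/2153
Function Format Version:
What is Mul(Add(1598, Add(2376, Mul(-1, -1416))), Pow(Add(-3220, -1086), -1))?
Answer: Rational(-2695, 2153) ≈ -1.2517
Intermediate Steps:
Mul(Add(1598, Add(2376, Mul(-1, -1416))), Pow(Add(-3220, -1086), -1)) = Mul(Add(1598, Add(2376, 1416)), Pow(-4306, -1)) = Mul(Add(1598, 3792), Rational(-1, 4306)) = Mul(5390, Rational(-1, 4306)) = Rational(-2695, 2153)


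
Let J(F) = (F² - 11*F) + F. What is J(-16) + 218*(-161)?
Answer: -34682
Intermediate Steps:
J(F) = F² - 10*F
J(-16) + 218*(-161) = -16*(-10 - 16) + 218*(-161) = -16*(-26) - 35098 = 416 - 35098 = -34682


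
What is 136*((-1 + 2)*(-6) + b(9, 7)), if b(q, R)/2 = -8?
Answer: -2992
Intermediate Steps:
b(q, R) = -16 (b(q, R) = 2*(-8) = -16)
136*((-1 + 2)*(-6) + b(9, 7)) = 136*((-1 + 2)*(-6) - 16) = 136*(1*(-6) - 16) = 136*(-6 - 16) = 136*(-22) = -2992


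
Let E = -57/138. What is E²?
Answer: 361/2116 ≈ 0.17060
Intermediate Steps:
E = -19/46 (E = -57*1/138 = -19/46 ≈ -0.41304)
E² = (-19/46)² = 361/2116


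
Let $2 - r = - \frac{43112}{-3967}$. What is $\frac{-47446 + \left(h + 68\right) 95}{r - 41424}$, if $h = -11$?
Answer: $\frac{166736977}{164364186} \approx 1.0144$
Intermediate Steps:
$r = - \frac{35178}{3967}$ ($r = 2 - - \frac{43112}{-3967} = 2 - \left(-43112\right) \left(- \frac{1}{3967}\right) = 2 - \frac{43112}{3967} = - \frac{35178}{3967} \approx -8.8677$)
$\frac{-47446 + \left(h + 68\right) 95}{r - 41424} = \frac{-47446 + \left(-11 + 68\right) 95}{- \frac{35178}{3967} - 41424} = \frac{-47446 + 57 \cdot 95}{- \frac{164364186}{3967}} = \left(-47446 + 5415\right) \left(- \frac{3967}{164364186}\right) = \left(-42031\right) \left(- \frac{3967}{164364186}\right) = \frac{166736977}{164364186}$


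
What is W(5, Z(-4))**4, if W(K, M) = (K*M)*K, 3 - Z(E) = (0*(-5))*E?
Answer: 31640625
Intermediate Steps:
Z(E) = 3 (Z(E) = 3 - 0*(-5)*E = 3 - 0*E = 3 - 1*0 = 3 + 0 = 3)
W(K, M) = M*K**2
W(5, Z(-4))**4 = (3*5**2)**4 = (3*25)**4 = 75**4 = 31640625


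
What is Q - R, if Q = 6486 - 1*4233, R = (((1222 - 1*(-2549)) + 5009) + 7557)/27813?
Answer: 62646352/27813 ≈ 2252.4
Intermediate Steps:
R = 16337/27813 (R = (((1222 + 2549) + 5009) + 7557)*(1/27813) = ((3771 + 5009) + 7557)*(1/27813) = (8780 + 7557)*(1/27813) = 16337*(1/27813) = 16337/27813 ≈ 0.58739)
Q = 2253 (Q = 6486 - 4233 = 2253)
Q - R = 2253 - 1*16337/27813 = 2253 - 16337/27813 = 62646352/27813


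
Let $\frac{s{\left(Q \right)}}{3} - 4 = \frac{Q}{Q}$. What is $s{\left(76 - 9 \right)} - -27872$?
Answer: $27887$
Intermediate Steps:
$s{\left(Q \right)} = 15$ ($s{\left(Q \right)} = 12 + 3 \frac{Q}{Q} = 12 + 3 \cdot 1 = 12 + 3 = 15$)
$s{\left(76 - 9 \right)} - -27872 = 15 - -27872 = 15 + 27872 = 27887$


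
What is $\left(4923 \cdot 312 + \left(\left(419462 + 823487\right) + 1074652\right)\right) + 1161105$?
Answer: $5014682$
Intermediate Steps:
$\left(4923 \cdot 312 + \left(\left(419462 + 823487\right) + 1074652\right)\right) + 1161105 = \left(1535976 + \left(1242949 + 1074652\right)\right) + 1161105 = \left(1535976 + 2317601\right) + 1161105 = 3853577 + 1161105 = 5014682$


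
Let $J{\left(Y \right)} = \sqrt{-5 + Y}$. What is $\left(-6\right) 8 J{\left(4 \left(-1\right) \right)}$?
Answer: $- 144 i \approx - 144.0 i$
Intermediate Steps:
$\left(-6\right) 8 J{\left(4 \left(-1\right) \right)} = \left(-6\right) 8 \sqrt{-5 + 4 \left(-1\right)} = - 48 \sqrt{-5 - 4} = - 48 \sqrt{-9} = - 48 \cdot 3 i = - 144 i$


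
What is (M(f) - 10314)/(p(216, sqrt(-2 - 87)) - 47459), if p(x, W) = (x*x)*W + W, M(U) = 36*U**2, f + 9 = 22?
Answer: 33458595/32665714907 + 32893185*I*sqrt(89)/32665714907 ≈ 0.0010243 + 0.0094997*I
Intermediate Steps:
f = 13 (f = -9 + 22 = 13)
p(x, W) = W + W*x**2 (p(x, W) = x**2*W + W = W*x**2 + W = W + W*x**2)
(M(f) - 10314)/(p(216, sqrt(-2 - 87)) - 47459) = (36*13**2 - 10314)/(sqrt(-2 - 87)*(1 + 216**2) - 47459) = (36*169 - 10314)/(sqrt(-89)*(1 + 46656) - 47459) = (6084 - 10314)/((I*sqrt(89))*46657 - 47459) = -4230/(46657*I*sqrt(89) - 47459) = -4230/(-47459 + 46657*I*sqrt(89))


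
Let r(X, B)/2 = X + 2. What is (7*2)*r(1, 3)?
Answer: 84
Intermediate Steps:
r(X, B) = 4 + 2*X (r(X, B) = 2*(X + 2) = 2*(2 + X) = 4 + 2*X)
(7*2)*r(1, 3) = (7*2)*(4 + 2*1) = 14*(4 + 2) = 14*6 = 84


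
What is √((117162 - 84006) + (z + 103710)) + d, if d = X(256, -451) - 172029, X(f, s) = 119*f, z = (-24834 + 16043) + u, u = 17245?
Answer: -141565 + 2*√36330 ≈ -1.4118e+5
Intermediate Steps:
z = 8454 (z = (-24834 + 16043) + 17245 = -8791 + 17245 = 8454)
d = -141565 (d = 119*256 - 172029 = 30464 - 172029 = -141565)
√((117162 - 84006) + (z + 103710)) + d = √((117162 - 84006) + (8454 + 103710)) - 141565 = √(33156 + 112164) - 141565 = √145320 - 141565 = 2*√36330 - 141565 = -141565 + 2*√36330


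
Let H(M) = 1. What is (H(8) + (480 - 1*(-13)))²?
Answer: 244036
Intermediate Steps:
(H(8) + (480 - 1*(-13)))² = (1 + (480 - 1*(-13)))² = (1 + (480 + 13))² = (1 + 493)² = 494² = 244036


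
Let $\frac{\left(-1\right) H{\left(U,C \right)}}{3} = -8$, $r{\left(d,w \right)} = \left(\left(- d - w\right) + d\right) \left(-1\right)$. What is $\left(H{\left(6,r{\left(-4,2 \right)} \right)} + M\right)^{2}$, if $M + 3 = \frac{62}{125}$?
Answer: $\frac{7219969}{15625} \approx 462.08$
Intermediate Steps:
$M = - \frac{313}{125}$ ($M = -3 + \frac{62}{125} = - \frac{313}{125} \approx -2.504$)
$r{\left(d,w \right)} = w$ ($r{\left(d,w \right)} = - w \left(-1\right) = w$)
$H{\left(U,C \right)} = 24$ ($H{\left(U,C \right)} = \left(-3\right) \left(-8\right) = 24$)
$\left(H{\left(6,r{\left(-4,2 \right)} \right)} + M\right)^{2} = \left(24 - \frac{313}{125}\right)^{2} = \left(\frac{2687}{125}\right)^{2} = \frac{7219969}{15625}$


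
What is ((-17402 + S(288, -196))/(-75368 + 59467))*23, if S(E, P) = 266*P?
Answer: 1599374/15901 ≈ 100.58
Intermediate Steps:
((-17402 + S(288, -196))/(-75368 + 59467))*23 = ((-17402 + 266*(-196))/(-75368 + 59467))*23 = ((-17402 - 52136)/(-15901))*23 = -69538*(-1/15901)*23 = (69538/15901)*23 = 1599374/15901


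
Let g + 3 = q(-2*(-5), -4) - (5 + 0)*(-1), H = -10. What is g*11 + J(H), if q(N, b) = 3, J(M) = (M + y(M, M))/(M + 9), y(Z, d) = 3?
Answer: 62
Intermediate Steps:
J(M) = (3 + M)/(9 + M) (J(M) = (M + 3)/(M + 9) = (3 + M)/(9 + M))
g = 5 (g = -3 + (3 - (5 + 0)*(-1)) = -3 + (3 - 5*(-1)) = -3 + (3 - 1*(-5)) = -3 + (3 + 5) = -3 + 8 = 5)
g*11 + J(H) = 5*11 + (3 - 10)/(9 - 10) = 55 - 7/(-1) = 55 - 1*(-7) = 55 + 7 = 62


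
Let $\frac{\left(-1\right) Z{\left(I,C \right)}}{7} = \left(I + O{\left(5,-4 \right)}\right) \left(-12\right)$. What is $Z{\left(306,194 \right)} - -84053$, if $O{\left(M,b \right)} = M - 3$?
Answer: $109925$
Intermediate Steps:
$O{\left(M,b \right)} = -3 + M$ ($O{\left(M,b \right)} = M - 3 = -3 + M$)
$Z{\left(I,C \right)} = 168 + 84 I$ ($Z{\left(I,C \right)} = - 7 \left(I + \left(-3 + 5\right)\right) \left(-12\right) = - 7 \left(I + 2\right) \left(-12\right) = - 7 \left(2 + I\right) \left(-12\right) = - 7 \left(-24 - 12 I\right) = 168 + 84 I$)
$Z{\left(306,194 \right)} - -84053 = \left(168 + 84 \cdot 306\right) - -84053 = \left(168 + 25704\right) + 84053 = 25872 + 84053 = 109925$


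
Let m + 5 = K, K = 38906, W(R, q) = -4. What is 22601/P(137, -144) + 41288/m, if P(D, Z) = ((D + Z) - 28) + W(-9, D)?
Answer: -97510141/168571 ≈ -578.45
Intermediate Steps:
P(D, Z) = -32 + D + Z (P(D, Z) = ((D + Z) - 28) - 4 = (-28 + D + Z) - 4 = -32 + D + Z)
m = 38901 (m = -5 + 38906 = 38901)
22601/P(137, -144) + 41288/m = 22601/(-32 + 137 - 144) + 41288/38901 = 22601/(-39) + 41288*(1/38901) = 22601*(-1/39) + 41288/38901 = -22601/39 + 41288/38901 = -97510141/168571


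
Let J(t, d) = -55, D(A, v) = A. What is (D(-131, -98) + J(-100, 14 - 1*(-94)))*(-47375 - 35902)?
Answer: 15489522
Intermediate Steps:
(D(-131, -98) + J(-100, 14 - 1*(-94)))*(-47375 - 35902) = (-131 - 55)*(-47375 - 35902) = -186*(-83277) = 15489522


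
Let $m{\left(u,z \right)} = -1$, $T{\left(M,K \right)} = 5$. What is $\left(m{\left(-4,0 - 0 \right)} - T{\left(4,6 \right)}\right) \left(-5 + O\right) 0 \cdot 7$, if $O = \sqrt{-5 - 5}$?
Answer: $0$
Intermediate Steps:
$O = i \sqrt{10}$ ($O = \sqrt{-10} = i \sqrt{10} \approx 3.1623 i$)
$\left(m{\left(-4,0 - 0 \right)} - T{\left(4,6 \right)}\right) \left(-5 + O\right) 0 \cdot 7 = \left(-1 - 5\right) \left(-5 + i \sqrt{10}\right) 0 \cdot 7 = \left(-1 - 5\right) 0 \cdot 7 = \left(-6\right) 0 \cdot 7 = 0 \cdot 7 = 0$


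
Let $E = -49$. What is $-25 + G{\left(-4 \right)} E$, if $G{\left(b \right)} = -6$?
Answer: $269$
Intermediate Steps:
$-25 + G{\left(-4 \right)} E = -25 - -294 = -25 + 294 = 269$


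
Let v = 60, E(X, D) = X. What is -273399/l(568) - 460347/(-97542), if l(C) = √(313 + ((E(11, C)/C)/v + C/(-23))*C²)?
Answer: 153449/32514 + 273399*I*√948271336305/2748612569 ≈ 4.7195 + 96.861*I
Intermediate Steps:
l(C) = √(313 + C²*(-C/23 + 11/(60*C))) (l(C) = √(313 + ((11/C)/60 + C/(-23))*C²) = √(313 + ((11/C)*(1/60) + C*(-1/23))*C²) = √(313 + (11/(60*C) - C/23)*C²) = √(313 + (-C/23 + 11/(60*C))*C²) = √(313 + C²*(-C/23 + 11/(60*C))))
-273399/l(568) - 460347/(-97542) = -273399*690/√(149019300 - 20700*568³ + 87285*568) - 460347/(-97542) = -273399*690/√(149019300 - 20700*183250432 + 49577880) - 460347*(-1/97542) = -273399*690/√(149019300 - 3793283942400 + 49577880) + 153449/32514 = -273399*(-I*√948271336305/2748612569) + 153449/32514 = -(-273399)*I*√948271336305/2748612569 + 153449/32514 = 273399*I*√948271336305/2748612569 + 153449/32514 = 153449/32514 + 273399*I*√948271336305/2748612569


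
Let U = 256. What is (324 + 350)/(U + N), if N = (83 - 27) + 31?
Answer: 674/343 ≈ 1.9650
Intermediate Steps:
N = 87 (N = 56 + 31 = 87)
(324 + 350)/(U + N) = (324 + 350)/(256 + 87) = 674/343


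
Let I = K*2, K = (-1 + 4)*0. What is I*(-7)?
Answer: 0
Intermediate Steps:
K = 0 (K = 3*0 = 0)
I = 0 (I = 0*2 = 0)
I*(-7) = 0*(-7) = 0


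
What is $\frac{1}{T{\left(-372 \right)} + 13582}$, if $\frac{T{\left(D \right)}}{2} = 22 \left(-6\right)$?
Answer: $\frac{1}{13318} \approx 7.5086 \cdot 10^{-5}$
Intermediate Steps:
$T{\left(D \right)} = -264$ ($T{\left(D \right)} = 2 \cdot 22 \left(-6\right) = 2 \left(-132\right) = -264$)
$\frac{1}{T{\left(-372 \right)} + 13582} = \frac{1}{-264 + 13582} = \frac{1}{13318}$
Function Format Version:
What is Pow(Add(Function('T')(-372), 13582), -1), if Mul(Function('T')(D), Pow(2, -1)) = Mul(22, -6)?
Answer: Rational(1, 13318) ≈ 7.5086e-5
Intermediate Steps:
Function('T')(D) = -264 (Function('T')(D) = Mul(2, Mul(22, -6)) = Mul(2, -132) = -264)
Pow(Add(Function('T')(-372), 13582), -1) = Pow(Add(-264, 13582), -1) = Pow(13318, -1) = Rational(1, 13318)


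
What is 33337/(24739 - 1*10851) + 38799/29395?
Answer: 1518781627/408237760 ≈ 3.7203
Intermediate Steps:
33337/(24739 - 1*10851) + 38799/29395 = 33337/(24739 - 10851) + 38799*(1/29395) = 33337/13888 + 38799/29395 = 1518781627/408237760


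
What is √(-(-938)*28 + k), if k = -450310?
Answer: 7*I*√8654 ≈ 651.19*I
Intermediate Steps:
√(-(-938)*28 + k) = √(-(-938)*28 - 450310) = √(-14*(-1876) - 450310) = √(26264 - 450310) = √(-424046) = 7*I*√8654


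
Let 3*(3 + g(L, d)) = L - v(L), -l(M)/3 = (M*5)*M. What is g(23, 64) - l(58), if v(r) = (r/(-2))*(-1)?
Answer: 302765/6 ≈ 50461.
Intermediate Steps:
v(r) = r/2 (v(r) = (r*(-1/2))*(-1) = -r/2*(-1) = r/2)
l(M) = -15*M**2 (l(M) = -3*M*5*M = -3*5*M*M = -15*M**2)
g(L, d) = -3 + L/6 (g(L, d) = -3 + (L - L/2)/3 = -3 + (L/2)/3 = -3 + L/6)
g(23, 64) - l(58) = (-3 + (1/6)*23) - (-15)*58**2 = (-3 + 23/6) - (-15)*3364 = 5/6 - 1*(-50460) = 5/6 + 50460 = 302765/6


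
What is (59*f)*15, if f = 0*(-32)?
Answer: 0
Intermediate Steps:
f = 0
(59*f)*15 = (59*0)*15 = 0*15 = 0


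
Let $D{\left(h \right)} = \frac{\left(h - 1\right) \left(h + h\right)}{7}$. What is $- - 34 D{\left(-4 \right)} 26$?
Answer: $\frac{35360}{7} \approx 5051.4$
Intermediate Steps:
$D{\left(h \right)} = \frac{2 h \left(-1 + h\right)}{7}$ ($D{\left(h \right)} = \left(-1 + h\right) 2 h \frac{1}{7} = 2 h \left(-1 + h\right) \frac{1}{7} = \frac{2 h \left(-1 + h\right)}{7}$)
$- - 34 D{\left(-4 \right)} 26 = - - 34 \cdot \frac{2}{7} \left(-4\right) \left(-1 - 4\right) 26 = - - 34 \cdot \frac{2}{7} \left(-4\right) \left(-5\right) 26 = - \left(-34\right) \frac{40}{7} \cdot 26 = - \frac{\left(-1360\right) 26}{7} = \left(-1\right) \left(- \frac{35360}{7}\right) = \frac{35360}{7}$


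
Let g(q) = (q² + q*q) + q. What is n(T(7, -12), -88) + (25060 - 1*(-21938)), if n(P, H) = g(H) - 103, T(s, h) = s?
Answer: 62295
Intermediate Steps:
g(q) = q + 2*q² (g(q) = (q² + q²) + q = 2*q² + q = q + 2*q²)
n(P, H) = -103 + H*(1 + 2*H) (n(P, H) = H*(1 + 2*H) - 103 = -103 + H*(1 + 2*H))
n(T(7, -12), -88) + (25060 - 1*(-21938)) = (-103 - 88*(1 + 2*(-88))) + (25060 - 1*(-21938)) = (-103 - 88*(1 - 176)) + (25060 + 21938) = (-103 - 88*(-175)) + 46998 = (-103 + 15400) + 46998 = 15297 + 46998 = 62295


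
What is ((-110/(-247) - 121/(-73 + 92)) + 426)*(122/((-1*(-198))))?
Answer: 333121/1287 ≈ 258.84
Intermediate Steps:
((-110/(-247) - 121/(-73 + 92)) + 426)*(122/((-1*(-198)))) = ((-110*(-1/247) - 121/19) + 426)*(122/198) = ((110/247 - 121*1/19) + 426)*(122*(1/198)) = ((110/247 - 121/19) + 426)*(61/99) = (-77/13 + 426)*(61/99) = (5461/13)*(61/99) = 333121/1287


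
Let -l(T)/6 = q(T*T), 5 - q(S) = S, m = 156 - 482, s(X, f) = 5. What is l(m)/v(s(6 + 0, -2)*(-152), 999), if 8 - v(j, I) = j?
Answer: 106271/128 ≈ 830.24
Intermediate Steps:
v(j, I) = 8 - j
m = -326
q(S) = 5 - S
l(T) = -30 + 6*T² (l(T) = -6*(5 - T*T) = -6*(5 - T²) = -30 + 6*T²)
l(m)/v(s(6 + 0, -2)*(-152), 999) = (-30 + 6*(-326)²)/(8 - 5*(-152)) = (-30 + 6*106276)/(8 - 1*(-760)) = (-30 + 637656)/(8 + 760) = 637626/768 = 637626*(1/768) = 106271/128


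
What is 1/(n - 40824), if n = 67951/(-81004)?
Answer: -81004/3306975247 ≈ -2.4495e-5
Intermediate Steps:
n = -67951/81004 (n = 67951*(-1/81004) = -67951/81004 ≈ -0.83886)
1/(n - 40824) = 1/(-67951/81004 - 40824) = 1/(-3306975247/81004) = -81004/3306975247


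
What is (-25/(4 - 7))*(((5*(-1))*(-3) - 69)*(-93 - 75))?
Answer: 75600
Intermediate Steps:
(-25/(4 - 7))*(((5*(-1))*(-3) - 69)*(-93 - 75)) = (-25/(-3))*((-5*(-3) - 69)*(-168)) = (-25*(-⅓))*((15 - 69)*(-168)) = 25*(-54*(-168))/3 = (25/3)*9072 = 75600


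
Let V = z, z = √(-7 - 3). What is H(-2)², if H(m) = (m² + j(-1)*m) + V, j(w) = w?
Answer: (6 + I*√10)² ≈ 26.0 + 37.947*I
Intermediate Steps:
z = I*√10 (z = √(-10) = I*√10 ≈ 3.1623*I)
V = I*√10 ≈ 3.1623*I
H(m) = m² - m + I*√10 (H(m) = (m² - m) + I*√10 = m² - m + I*√10)
H(-2)² = ((-2)² - 1*(-2) + I*√10)² = (4 + 2 + I*√10)² = (6 + I*√10)²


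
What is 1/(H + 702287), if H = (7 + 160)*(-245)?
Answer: 1/661372 ≈ 1.5120e-6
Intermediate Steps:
H = -40915 (H = 167*(-245) = -40915)
1/(H + 702287) = 1/(-40915 + 702287) = 1/661372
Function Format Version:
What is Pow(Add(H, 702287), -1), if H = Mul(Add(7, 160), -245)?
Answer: Rational(1, 661372) ≈ 1.5120e-6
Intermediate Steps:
H = -40915 (H = Mul(167, -245) = -40915)
Pow(Add(H, 702287), -1) = Pow(Add(-40915, 702287), -1) = Pow(661372, -1) = Rational(1, 661372)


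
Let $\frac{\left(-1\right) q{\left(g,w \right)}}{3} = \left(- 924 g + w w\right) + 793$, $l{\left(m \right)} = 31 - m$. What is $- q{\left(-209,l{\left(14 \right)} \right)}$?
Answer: $582594$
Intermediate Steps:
$q{\left(g,w \right)} = -2379 - 3 w^{2} + 2772 g$ ($q{\left(g,w \right)} = - 3 \left(\left(- 924 g + w w\right) + 793\right) = - 3 \left(\left(- 924 g + w^{2}\right) + 793\right) = - 3 \left(\left(w^{2} - 924 g\right) + 793\right) = - 3 \left(793 + w^{2} - 924 g\right) = -2379 - 3 w^{2} + 2772 g$)
$- q{\left(-209,l{\left(14 \right)} \right)} = - (-2379 - 3 \left(31 - 14\right)^{2} + 2772 \left(-209\right)) = - (-2379 - 3 \left(31 - 14\right)^{2} - 579348) = - (-2379 - 3 \cdot 17^{2} - 579348) = - (-2379 - 867 - 579348) = \left(-1\right) \left(-582594\right) = 582594$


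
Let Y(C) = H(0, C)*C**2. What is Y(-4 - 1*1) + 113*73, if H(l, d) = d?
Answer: 8124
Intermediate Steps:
Y(C) = C**3 (Y(C) = C*C**2 = C**3)
Y(-4 - 1*1) + 113*73 = (-4 - 1*1)**3 + 113*73 = (-4 - 1)**3 + 8249 = (-5)**3 + 8249 = -125 + 8249 = 8124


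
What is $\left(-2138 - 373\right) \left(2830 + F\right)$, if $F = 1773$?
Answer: $-11558133$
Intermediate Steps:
$\left(-2138 - 373\right) \left(2830 + F\right) = \left(-2138 - 373\right) \left(2830 + 1773\right) = \left(-2511\right) 4603 = -11558133$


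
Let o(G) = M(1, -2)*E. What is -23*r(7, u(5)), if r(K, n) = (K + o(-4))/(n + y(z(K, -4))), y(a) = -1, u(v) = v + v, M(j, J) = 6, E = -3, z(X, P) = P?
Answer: 253/9 ≈ 28.111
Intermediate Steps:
u(v) = 2*v
o(G) = -18 (o(G) = 6*(-3) = -18)
r(K, n) = (-18 + K)/(-1 + n) (r(K, n) = (K - 18)/(n - 1) = (-18 + K)/(-1 + n))
-23*r(7, u(5)) = -23*(-18 + 7)/(-1 + 2*5) = -23*(-11)/(-1 + 10) = -23*(-11)/9 = -23*(-11/9) = 253/9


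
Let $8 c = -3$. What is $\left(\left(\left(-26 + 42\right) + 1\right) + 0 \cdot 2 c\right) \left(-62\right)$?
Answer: $-1054$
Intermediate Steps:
$c = - \frac{3}{8}$ ($c = \frac{1}{8} \left(-3\right) = - \frac{3}{8} \approx -0.375$)
$\left(\left(\left(-26 + 42\right) + 1\right) + 0 \cdot 2 c\right) \left(-62\right) = \left(\left(\left(-26 + 42\right) + 1\right) + 0 \cdot 2 \left(- \frac{3}{8}\right)\right) \left(-62\right) = \left(\left(16 + 1\right) + 0 \left(- \frac{3}{8}\right)\right) \left(-62\right) = \left(17 + 0\right) \left(-62\right) = 17 \left(-62\right) = -1054$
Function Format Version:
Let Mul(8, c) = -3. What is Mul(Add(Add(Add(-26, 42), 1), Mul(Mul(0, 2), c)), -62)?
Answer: -1054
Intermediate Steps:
c = Rational(-3, 8) (c = Mul(Rational(1, 8), -3) = Rational(-3, 8) ≈ -0.37500)
Mul(Add(Add(Add(-26, 42), 1), Mul(Mul(0, 2), c)), -62) = Mul(Add(Add(Add(-26, 42), 1), Mul(Mul(0, 2), Rational(-3, 8))), -62) = Mul(Add(Add(16, 1), Mul(0, Rational(-3, 8))), -62) = Mul(Add(17, 0), -62) = Mul(17, -62) = -1054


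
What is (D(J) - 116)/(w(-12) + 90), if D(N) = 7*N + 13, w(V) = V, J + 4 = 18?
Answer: -5/78 ≈ -0.064103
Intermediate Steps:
J = 14 (J = -4 + 18 = 14)
D(N) = 13 + 7*N
(D(J) - 116)/(w(-12) + 90) = ((13 + 7*14) - 116)/(-12 + 90) = ((13 + 98) - 116)/78 = (111 - 116)*(1/78) = -5*1/78 = -5/78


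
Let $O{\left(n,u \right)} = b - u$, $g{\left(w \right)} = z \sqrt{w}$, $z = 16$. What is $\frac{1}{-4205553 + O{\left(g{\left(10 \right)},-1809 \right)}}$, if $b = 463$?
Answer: $- \frac{1}{4203281} \approx -2.3791 \cdot 10^{-7}$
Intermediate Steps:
$g{\left(w \right)} = 16 \sqrt{w}$
$O{\left(n,u \right)} = 463 - u$
$\frac{1}{-4205553 + O{\left(g{\left(10 \right)},-1809 \right)}} = \frac{1}{-4205553 + \left(463 - -1809\right)} = \frac{1}{-4205553 + \left(463 + 1809\right)} = \frac{1}{-4205553 + 2272} = \frac{1}{-4203281} = - \frac{1}{4203281}$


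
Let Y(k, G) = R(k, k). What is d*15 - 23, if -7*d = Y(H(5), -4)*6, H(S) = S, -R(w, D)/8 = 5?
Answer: 3439/7 ≈ 491.29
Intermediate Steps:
R(w, D) = -40 (R(w, D) = -8*5 = -40)
Y(k, G) = -40
d = 240/7 (d = -(-40)*6/7 = -⅐*(-240) = 240/7 ≈ 34.286)
d*15 - 23 = (240/7)*15 - 23 = 3600/7 - 23 = 3439/7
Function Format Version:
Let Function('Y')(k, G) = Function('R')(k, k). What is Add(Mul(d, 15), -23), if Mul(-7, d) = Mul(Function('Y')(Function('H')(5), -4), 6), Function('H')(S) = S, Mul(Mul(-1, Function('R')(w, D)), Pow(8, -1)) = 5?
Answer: Rational(3439, 7) ≈ 491.29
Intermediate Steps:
Function('R')(w, D) = -40 (Function('R')(w, D) = Mul(-8, 5) = -40)
Function('Y')(k, G) = -40
d = Rational(240, 7) (d = Mul(Rational(-1, 7), Mul(-40, 6)) = Mul(Rational(-1, 7), -240) = Rational(240, 7) ≈ 34.286)
Add(Mul(d, 15), -23) = Add(Mul(Rational(240, 7), 15), -23) = Add(Rational(3600, 7), -23) = Rational(3439, 7)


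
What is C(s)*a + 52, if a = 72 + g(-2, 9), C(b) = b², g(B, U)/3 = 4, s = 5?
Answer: 2152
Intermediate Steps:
g(B, U) = 12 (g(B, U) = 3*4 = 12)
a = 84 (a = 72 + 12 = 84)
C(s)*a + 52 = 5²*84 + 52 = 25*84 + 52 = 2100 + 52 = 2152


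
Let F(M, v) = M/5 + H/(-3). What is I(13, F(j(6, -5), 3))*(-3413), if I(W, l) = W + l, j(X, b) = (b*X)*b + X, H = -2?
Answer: -2296949/15 ≈ -1.5313e+5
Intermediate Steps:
j(X, b) = X + X*b² (j(X, b) = (X*b)*b + X = X*b² + X = X + X*b²)
F(M, v) = ⅔ + M/5 (F(M, v) = M/5 - 2/(-3) = M*(⅕) - 2*(-⅓) = M/5 + ⅔ = ⅔ + M/5)
I(13, F(j(6, -5), 3))*(-3413) = (13 + (⅔ + (6*(1 + (-5)²))/5))*(-3413) = (13 + (⅔ + (6*(1 + 25))/5))*(-3413) = (13 + (⅔ + (6*26)/5))*(-3413) = (13 + (⅔ + (⅕)*156))*(-3413) = (13 + (⅔ + 156/5))*(-3413) = (13 + 478/15)*(-3413) = (673/15)*(-3413) = -2296949/15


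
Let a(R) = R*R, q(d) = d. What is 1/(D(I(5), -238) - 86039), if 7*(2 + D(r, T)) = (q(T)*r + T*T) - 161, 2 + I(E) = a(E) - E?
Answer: -1/78584 ≈ -1.2725e-5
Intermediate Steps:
a(R) = R²
I(E) = -2 + E² - E (I(E) = -2 + (E² - E) = -2 + E² - E)
D(r, T) = -25 + T²/7 + T*r/7 (D(r, T) = -2 + ((T*r + T*T) - 161)/7 = -2 + ((T*r + T²) - 161)/7 = -2 + ((T² + T*r) - 161)/7 = -2 + (-161 + T² + T*r)/7 = -2 + (-23 + T²/7 + T*r/7) = -25 + T²/7 + T*r/7)
1/(D(I(5), -238) - 86039) = 1/((-25 + (⅐)*(-238)² + (⅐)*(-238)*(-2 + 5² - 1*5)) - 86039) = 1/((-25 + (⅐)*56644 + (⅐)*(-238)*(-2 + 25 - 5)) - 86039) = 1/((-25 + 8092 + (⅐)*(-238)*18) - 86039) = 1/((-25 + 8092 - 612) - 86039) = 1/(7455 - 86039) = 1/(-78584) = -1/78584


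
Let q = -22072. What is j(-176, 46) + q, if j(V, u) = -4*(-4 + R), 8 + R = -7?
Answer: -21996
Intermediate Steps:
R = -15 (R = -8 - 7 = -15)
j(V, u) = 76 (j(V, u) = -4*(-4 - 15) = -4*(-19) = 76)
j(-176, 46) + q = 76 - 22072 = -21996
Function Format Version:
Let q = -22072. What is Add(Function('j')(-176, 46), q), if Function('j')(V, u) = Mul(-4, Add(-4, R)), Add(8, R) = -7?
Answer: -21996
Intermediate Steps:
R = -15 (R = Add(-8, -7) = -15)
Function('j')(V, u) = 76 (Function('j')(V, u) = Mul(-4, Add(-4, -15)) = Mul(-4, -19) = 76)
Add(Function('j')(-176, 46), q) = Add(76, -22072) = -21996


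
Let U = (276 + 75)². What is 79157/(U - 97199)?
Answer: 79157/26002 ≈ 3.0443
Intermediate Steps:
U = 123201 (U = 351² = 123201)
79157/(U - 97199) = 79157/(123201 - 97199) = 79157/26002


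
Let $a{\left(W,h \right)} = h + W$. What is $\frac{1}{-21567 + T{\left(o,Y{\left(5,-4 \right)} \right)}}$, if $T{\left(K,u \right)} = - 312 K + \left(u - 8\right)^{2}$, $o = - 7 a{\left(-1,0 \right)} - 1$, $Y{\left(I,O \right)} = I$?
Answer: $- \frac{1}{23430} \approx -4.268 \cdot 10^{-5}$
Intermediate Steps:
$a{\left(W,h \right)} = W + h$
$o = 6$ ($o = - 7 \left(-1 + 0\right) - 1 = \left(-7\right) \left(-1\right) - 1 = 7 - 1 = 6$)
$T{\left(K,u \right)} = \left(-8 + u\right)^{2} - 312 K$ ($T{\left(K,u \right)} = - 312 K + \left(-8 + u\right)^{2} = \left(-8 + u\right)^{2} - 312 K$)
$\frac{1}{-21567 + T{\left(o,Y{\left(5,-4 \right)} \right)}} = \frac{1}{-21567 + \left(\left(-8 + 5\right)^{2} - 1872\right)} = \frac{1}{-21567 - \left(1872 - \left(-3\right)^{2}\right)} = \frac{1}{-21567 + \left(9 - 1872\right)} = \frac{1}{-21567 - 1863} = \frac{1}{-23430} = - \frac{1}{23430}$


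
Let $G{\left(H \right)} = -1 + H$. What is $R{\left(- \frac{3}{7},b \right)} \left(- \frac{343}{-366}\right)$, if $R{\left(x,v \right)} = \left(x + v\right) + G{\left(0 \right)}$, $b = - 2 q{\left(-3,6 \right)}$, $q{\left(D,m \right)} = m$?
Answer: $- \frac{2303}{183} \approx -12.585$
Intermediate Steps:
$b = -12$ ($b = \left(-2\right) 6 = -12$)
$R{\left(x,v \right)} = -1 + v + x$ ($R{\left(x,v \right)} = \left(x + v\right) + \left(-1 + 0\right) = \left(v + x\right) - 1 = -1 + v + x$)
$R{\left(- \frac{3}{7},b \right)} \left(- \frac{343}{-366}\right) = \left(-1 - 12 - \frac{3}{7}\right) \left(- \frac{343}{-366}\right) = \left(-1 - 12 - \frac{3}{7}\right) \left(\left(-343\right) \left(- \frac{1}{366}\right)\right) = \left(-1 - 12 - \frac{3}{7}\right) \frac{343}{366} = \left(- \frac{94}{7}\right) \frac{343}{366} = - \frac{2303}{183}$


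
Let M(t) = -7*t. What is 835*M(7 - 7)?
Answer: 0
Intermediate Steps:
835*M(7 - 7) = 835*(-7*(7 - 7)) = 835*(-7*0) = 835*0 = 0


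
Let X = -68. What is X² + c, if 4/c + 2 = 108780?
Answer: 251494738/54389 ≈ 4624.0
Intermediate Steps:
c = 2/54389 (c = 4/(-2 + 108780) = 4/108778 = 4*(1/108778) = 2/54389 ≈ 3.6772e-5)
X² + c = (-68)² + 2/54389 = 4624 + 2/54389 = 251494738/54389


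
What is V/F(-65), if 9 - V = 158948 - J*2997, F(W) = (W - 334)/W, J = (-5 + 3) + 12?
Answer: -8382985/399 ≈ -21010.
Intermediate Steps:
J = 10 (J = -2 + 12 = 10)
F(W) = (-334 + W)/W
V = -128969 (V = 9 - (158948 - 10*2997) = 9 - (158948 - 1*29970) = 9 - (158948 - 29970) = 9 - 1*128978 = 9 - 128978 = -128969)
V/F(-65) = -128969*(-65/(-334 - 65)) = -128969/((-1/65*(-399))) = -128969/399/65 = -128969*65/399 = -8382985/399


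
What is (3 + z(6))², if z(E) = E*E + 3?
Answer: 1764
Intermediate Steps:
z(E) = 3 + E² (z(E) = E² + 3 = 3 + E²)
(3 + z(6))² = (3 + (3 + 6²))² = (3 + (3 + 36))² = (3 + 39)² = 42² = 1764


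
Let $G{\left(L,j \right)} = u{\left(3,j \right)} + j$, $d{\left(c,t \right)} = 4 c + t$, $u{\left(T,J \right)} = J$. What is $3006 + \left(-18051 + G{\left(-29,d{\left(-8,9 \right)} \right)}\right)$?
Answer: $-15091$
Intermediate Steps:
$d{\left(c,t \right)} = t + 4 c$
$G{\left(L,j \right)} = 2 j$ ($G{\left(L,j \right)} = j + j = 2 j$)
$3006 + \left(-18051 + G{\left(-29,d{\left(-8,9 \right)} \right)}\right) = 3006 - \left(18051 - 2 \left(9 + 4 \left(-8\right)\right)\right) = 3006 - \left(18051 - 2 \left(9 - 32\right)\right) = 3006 + \left(-18051 + 2 \left(-23\right)\right) = 3006 - 18097 = -15091$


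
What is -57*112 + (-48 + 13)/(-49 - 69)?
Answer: -753277/118 ≈ -6383.7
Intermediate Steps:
-57*112 + (-48 + 13)/(-49 - 69) = -6384 - 35/(-118) = -6384 - 35*(-1/118) = -6384 + 35/118 = -753277/118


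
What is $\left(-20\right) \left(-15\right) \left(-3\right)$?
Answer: $-900$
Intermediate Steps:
$\left(-20\right) \left(-15\right) \left(-3\right) = 300 \left(-3\right) = -900$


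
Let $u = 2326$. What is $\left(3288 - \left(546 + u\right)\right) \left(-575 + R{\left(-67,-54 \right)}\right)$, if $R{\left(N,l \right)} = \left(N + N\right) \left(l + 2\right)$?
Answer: $2659488$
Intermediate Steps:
$R{\left(N,l \right)} = 2 N \left(2 + l\right)$
$\left(3288 - \left(546 + u\right)\right) \left(-575 + R{\left(-67,-54 \right)}\right) = \left(3288 - 2872\right) \left(-575 + 2 \left(-67\right) \left(2 - 54\right)\right) = \left(3288 - 2872\right) \left(-575 + 2 \left(-67\right) \left(-52\right)\right) = \left(3288 - 2872\right) \left(-575 + 6968\right) = 416 \cdot 6393 = 2659488$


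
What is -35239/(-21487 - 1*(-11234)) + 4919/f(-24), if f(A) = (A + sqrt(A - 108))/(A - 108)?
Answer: 13316788949/604927 + 108218*I*sqrt(33)/59 ≈ 22014.0 + 10537.0*I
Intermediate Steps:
f(A) = (A + sqrt(-108 + A))/(-108 + A)
-35239/(-21487 - 1*(-11234)) + 4919/f(-24) = -35239/(-21487 - 1*(-11234)) + 4919/(((-108 - 24 - 24*sqrt(-108 - 24))/(-108 - 24)**(3/2))) = -35239/(-21487 + 11234) + 4919/(((-108 - 24 - 48*I*sqrt(33))/(-132)**(3/2))) = -35239/(-10253) + 4919/(((I*sqrt(33)/8712)*(-108 - 24 - 48*I*sqrt(33)))) = -35239*(-1/10253) + 4919/(((I*sqrt(33)/8712)*(-108 - 24 - 48*I*sqrt(33)))) = 35239/10253 + 4919/(((I*sqrt(33)/8712)*(-132 - 48*I*sqrt(33)))) = 35239/10253 + 4919/((I*sqrt(33)*(-132 - 48*I*sqrt(33))/8712)) = 35239/10253 + 4919*(-264*I*sqrt(33)/(-132 - 48*I*sqrt(33))) = 35239/10253 - 1298616*I*sqrt(33)/(-132 - 48*I*sqrt(33))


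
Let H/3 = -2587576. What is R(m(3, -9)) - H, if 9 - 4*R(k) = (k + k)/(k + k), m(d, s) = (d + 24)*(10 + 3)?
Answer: 7762730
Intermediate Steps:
H = -7762728 (H = 3*(-2587576) = -7762728)
m(d, s) = 312 + 13*d (m(d, s) = (24 + d)*13 = 312 + 13*d)
R(k) = 2 (R(k) = 9/4 - (k + k)/(4*(k + k)) = 9/4 - 2*k/(4*(2*k)) = 9/4 - 2*k*1/(2*k)/4 = 9/4 - ¼*1 = 9/4 - ¼ = 2)
R(m(3, -9)) - H = 2 - 1*(-7762728) = 2 + 7762728 = 7762730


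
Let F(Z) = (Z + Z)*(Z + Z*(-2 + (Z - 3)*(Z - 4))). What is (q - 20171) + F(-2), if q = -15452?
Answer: -35391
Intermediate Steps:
F(Z) = 2*Z*(Z + Z*(-2 + (-4 + Z)*(-3 + Z))) (F(Z) = (2*Z)*(Z + Z*(-2 + (-3 + Z)*(-4 + Z))) = (2*Z)*(Z + Z*(-2 + (-4 + Z)*(-3 + Z))) = 2*Z*(Z + Z*(-2 + (-4 + Z)*(-3 + Z))))
(q - 20171) + F(-2) = (-15452 - 20171) + 2*(-2)²*(11 + (-2)² - 7*(-2)) = -35623 + 2*4*(11 + 4 + 14) = -35623 + 2*4*29 = -35623 + 232 = -35391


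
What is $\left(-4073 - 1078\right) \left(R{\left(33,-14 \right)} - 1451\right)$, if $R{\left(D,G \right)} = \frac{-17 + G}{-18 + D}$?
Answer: $\frac{37423732}{5} \approx 7.4847 \cdot 10^{6}$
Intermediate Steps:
$R{\left(D,G \right)} = \frac{-17 + G}{-18 + D}$
$\left(-4073 - 1078\right) \left(R{\left(33,-14 \right)} - 1451\right) = \left(-4073 - 1078\right) \left(\frac{-17 - 14}{-18 + 33} - 1451\right) = - 5151 \left(\frac{1}{15} \left(-31\right) - 1451\right) = - 5151 \left(- \frac{31}{15} - 1451\right) = \left(-5151\right) \left(- \frac{21796}{15}\right) = \frac{37423732}{5}$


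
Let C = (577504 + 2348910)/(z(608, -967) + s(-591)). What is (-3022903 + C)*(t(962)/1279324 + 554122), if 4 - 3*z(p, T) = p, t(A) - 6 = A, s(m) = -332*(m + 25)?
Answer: -75422016033839752971324/45026767673 ≈ -1.6750e+12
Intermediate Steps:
s(m) = -8300 - 332*m (s(m) = -332*(25 + m) = -8300 - 332*m)
t(A) = 6 + A
z(p, T) = 4/3 - p/3
C = 4389621/281566 (C = (577504 + 2348910)/((4/3 - ⅓*608) + (-8300 - 332*(-591))) = 2926414/((4/3 - 608/3) + (-8300 + 196212)) = 2926414/(-604/3 + 187912) = 2926414/(563132/3) = 2926414*(3/563132) = 4389621/281566 ≈ 15.590)
(-3022903 + C)*(t(962)/1279324 + 554122) = (-3022903 + 4389621/281566)*((6 + 962)/1279324 + 554122) = -851142316477*(968*(1/1279324) + 554122)/281566 = -851142316477*(242/319831 + 554122)/281566 = -851142316477/281566*177225393624/319831 = -75422016033839752971324/45026767673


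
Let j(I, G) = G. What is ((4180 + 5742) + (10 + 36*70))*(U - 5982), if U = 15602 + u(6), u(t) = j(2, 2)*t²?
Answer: 120684784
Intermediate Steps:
u(t) = 2*t²
U = 15674 (U = 15602 + 2*6² = 15602 + 2*36 = 15602 + 72 = 15674)
((4180 + 5742) + (10 + 36*70))*(U - 5982) = ((4180 + 5742) + (10 + 36*70))*(15674 - 5982) = (9922 + (10 + 2520))*9692 = (9922 + 2530)*9692 = 12452*9692 = 120684784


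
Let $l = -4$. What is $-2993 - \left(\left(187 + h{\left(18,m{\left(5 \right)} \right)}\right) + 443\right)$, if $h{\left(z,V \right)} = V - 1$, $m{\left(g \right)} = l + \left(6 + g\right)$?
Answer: $-3629$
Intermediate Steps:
$m{\left(g \right)} = 2 + g$ ($m{\left(g \right)} = -4 + \left(6 + g\right) = 2 + g$)
$h{\left(z,V \right)} = -1 + V$
$-2993 - \left(\left(187 + h{\left(18,m{\left(5 \right)} \right)}\right) + 443\right) = -2993 - \left(\left(187 + \left(-1 + \left(2 + 5\right)\right)\right) + 443\right) = -2993 - \left(\left(187 + \left(-1 + 7\right)\right) + 443\right) = -2993 - \left(\left(187 + 6\right) + 443\right) = -2993 - \left(193 + 443\right) = -2993 - 636 = -3629$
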